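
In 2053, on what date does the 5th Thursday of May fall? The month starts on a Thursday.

May 29, 2053

May 2053 begins on a Thursday, so the first Thursday is May 1.
The 5th Thursday is 4 weeks later: 1 + 28 = 29.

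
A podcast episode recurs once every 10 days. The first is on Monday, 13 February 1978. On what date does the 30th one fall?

30 November 1978

The 30th occurrence is 29 intervals after the first: 29 × 10 = 290 days after 13 February 1978.
February has 28 days — 15 days to the end of February leaves 275.
March has 31 days (244 left).
April has 30 days (214 left).
May has 31 days (183 left).
June has 30 days (153 left).
July has 31 days (122 left).
August has 31 days (91 left).
September has 30 days (61 left).
October has 31 days (30 left).
30 days into November → 30 November 1978.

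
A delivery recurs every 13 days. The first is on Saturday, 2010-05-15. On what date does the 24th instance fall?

2011-03-10

The 24th occurrence is 23 intervals after the first: 23 × 13 = 299 days after 2010-05-15.
May has 31 days — 16 days to the end of May leaves 283.
June has 30 days (253 left).
July has 31 days (222 left).
August has 31 days (191 left).
September has 30 days (161 left).
October has 31 days (130 left).
November has 30 days (100 left).
December has 31 days (69 left).
January has 31 days (38 left).
February has 28 days (10 left).
10 days into March → 2011-03-10.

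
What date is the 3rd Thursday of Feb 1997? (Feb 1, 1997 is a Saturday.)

Feb 20, 1997

Feb 1997 begins on a Saturday, so the first Thursday is Feb 6 (5 days later).
The 3rd Thursday is 2 weeks later: 6 + 14 = 20.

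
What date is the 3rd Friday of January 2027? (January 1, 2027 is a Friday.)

January 2027 begins on a Friday, so the first Friday is January 1.
The 3rd Friday is 2 weeks later: 1 + 14 = 15.

15 January 2027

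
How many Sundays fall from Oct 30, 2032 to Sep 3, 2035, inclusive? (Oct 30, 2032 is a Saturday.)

149

Oct 30, 2032 is a Saturday; the first Sunday on or after it is Oct 31, 2032 (1 day later).
From Oct 31, 2032 to Sep 3, 2035: 61 + 365 + 365 + 246 = 1037 days (rest of 2032, 2033, 2034, to Sep 3, 2035 in 2035).
1037 ÷ 7 = 148 full weeks with remainder 1, so 148 more Sundays after the first → 149.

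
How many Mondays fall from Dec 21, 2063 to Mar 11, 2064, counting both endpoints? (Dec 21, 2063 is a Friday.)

Dec 21, 2063 is a Friday; the first Monday on or after it is Dec 24, 2063 (3 days later).
From Dec 24, 2063 to Mar 11, 2064: 7 + 31 + 29 + 11 = 78 days (rest of Dec, Jan, Feb, Mar).
78 ÷ 7 = 11 full weeks with remainder 1, so 11 more Mondays after the first → 12.

12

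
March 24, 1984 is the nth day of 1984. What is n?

84

Days in months before March: 31 + 29 = 60.
Plus 24 days into March → day 84.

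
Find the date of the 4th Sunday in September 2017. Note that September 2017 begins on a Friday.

September 24, 2017

September 2017 begins on a Friday, so the first Sunday is September 3 (2 days later).
The 4th Sunday is 3 weeks later: 3 + 21 = 24.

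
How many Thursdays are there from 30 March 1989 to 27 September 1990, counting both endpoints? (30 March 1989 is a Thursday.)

79

30 March 1989 is a Thursday; the first Thursday on or after it is 30 March 1989.
From 30 March 1989 to 27 September 1990: 276 + 270 = 546 days (rest of 1989, to 27 September 1990 in 1990).
546 ÷ 7 = 78 full weeks with remainder 0, so 78 more Thursdays after the first → 79.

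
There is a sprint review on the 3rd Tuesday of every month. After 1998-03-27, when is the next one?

March 1998 starts on a Sunday; its first Tuesday is the 3rd, so the 3rd Tuesday is the 17th — 1998-03-17.
That is not after 1998-03-27, so look at April 1998.
April 1998 starts on a Wednesday; its first Tuesday is the 7th, so the 3rd Tuesday is the 21st — 1998-04-21.

1998-04-21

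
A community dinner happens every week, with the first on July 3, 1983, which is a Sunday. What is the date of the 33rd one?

February 12, 1984

The 33rd occurrence is 32 intervals after the first: 32 × 7 = 224 days after July 3, 1983.
July has 31 days — 28 days to the end of July leaves 196.
August has 31 days (165 left).
September has 30 days (135 left).
October has 31 days (104 left).
November has 30 days (74 left).
December has 31 days (43 left).
January has 31 days (12 left).
12 days into February → February 12, 1984.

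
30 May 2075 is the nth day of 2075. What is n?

Days in months before May: 31 + 28 + 31 + 30 = 120.
Plus 30 days into May → day 150.

150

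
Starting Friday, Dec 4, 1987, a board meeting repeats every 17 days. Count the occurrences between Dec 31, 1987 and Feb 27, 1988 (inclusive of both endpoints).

Occurrences land 17·i days after Dec 4, 1987 for i = 0, 1, 2, …
Dec 31, 1987 is 27 days after the start; 27 ÷ 17 = 1 remainder 10; since the remainder is 10, round up to i = 2. First occurrence in the window: #3 on Jan 7, 1988 (2×17 = 34 days in).
Feb 27, 1988 is 85 days after the start; 85 ÷ 17 = 5 remainder 0. Last occurrence in the window: #6 on Feb 27, 1988.
Occurrences #3 through #6: 4 in total.

4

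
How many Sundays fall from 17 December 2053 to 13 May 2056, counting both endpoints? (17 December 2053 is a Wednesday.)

17 December 2053 is a Wednesday; the first Sunday on or after it is 21 December 2053 (4 days later).
From 21 December 2053 to 13 May 2056: 10 + 365 + 365 + 134 = 874 days (rest of 2053, 2054, 2055, to 13 May 2056 in 2056).
874 ÷ 7 = 124 full weeks with remainder 6, so 124 more Sundays after the first → 125.

125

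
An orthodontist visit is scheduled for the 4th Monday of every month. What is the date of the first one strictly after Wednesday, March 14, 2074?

March 2074 starts on a Thursday; its first Monday is the 5th, so the 4th Monday is the 26th — March 26, 2074.
March 26, 2074 is after March 14, 2074, so that is the next one.

March 26, 2074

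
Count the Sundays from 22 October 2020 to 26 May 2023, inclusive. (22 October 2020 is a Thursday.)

135

22 October 2020 is a Thursday; the first Sunday on or after it is 25 October 2020 (3 days later).
From 25 October 2020 to 26 May 2023: 67 + 365 + 365 + 146 = 943 days (rest of 2020, 2021, 2022, to 26 May 2023 in 2023).
943 ÷ 7 = 134 full weeks with remainder 5, so 134 more Sundays after the first → 135.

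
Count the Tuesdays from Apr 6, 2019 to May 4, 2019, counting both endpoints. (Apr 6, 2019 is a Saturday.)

Apr 6, 2019 is a Saturday; the first Tuesday on or after it is Apr 9, 2019 (3 days later).
From Apr 9, 2019 to May 4, 2019: 21 + 4 = 25 days (rest of Apr, May).
25 ÷ 7 = 3 full weeks with remainder 4, so 3 more Tuesdays after the first → 4.

4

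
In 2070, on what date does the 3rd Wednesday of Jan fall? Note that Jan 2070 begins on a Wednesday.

Jan 15, 2070

Jan 2070 begins on a Wednesday, so the first Wednesday is Jan 1.
The 3rd Wednesday is 2 weeks later: 1 + 14 = 15.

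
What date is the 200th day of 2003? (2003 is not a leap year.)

January has 31 days (200 − 31 = 169 remain).
February has 28 days (169 − 28 = 141 remain).
March has 31 days (141 − 31 = 110 remain).
April has 30 days (110 − 30 = 80 remain).
May has 31 days (80 − 31 = 49 remain).
June has 30 days (49 − 30 = 19 remain).
19 into July → July 19.

2003-07-19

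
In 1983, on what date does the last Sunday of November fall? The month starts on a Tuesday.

November 27, 1983

November 1983 begins on a Tuesday, so the first Sunday is November 6 (5 days later).
November 1983 has 30 days. Adding weeks: 6, 13, 20, 27 — the last one ≤ 30 is the 27th.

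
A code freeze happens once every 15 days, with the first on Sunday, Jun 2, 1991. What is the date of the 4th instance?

Jul 17, 1991

The 4th occurrence is 3 intervals after the first: 3 × 15 = 45 days after Jun 2, 1991.
Jun has 30 days — 28 days to the end of Jun leaves 17.
17 days into Jul → Jul 17, 1991.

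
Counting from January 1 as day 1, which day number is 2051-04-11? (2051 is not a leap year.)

101

Days in months before April: 31 + 28 + 31 = 90.
Plus 11 days into April → day 101.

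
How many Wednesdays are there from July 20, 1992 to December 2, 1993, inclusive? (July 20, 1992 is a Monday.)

72

July 20, 1992 is a Monday; the first Wednesday on or after it is July 22, 1992 (2 days later).
From July 22, 1992 to December 2, 1993: 162 + 336 = 498 days (rest of 1992, to December 2, 1993 in 1993).
498 ÷ 7 = 71 full weeks with remainder 1, so 71 more Wednesdays after the first → 72.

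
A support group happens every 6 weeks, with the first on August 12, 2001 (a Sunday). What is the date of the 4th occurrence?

The 4th occurrence is 3 intervals after the first: 3 × 42 = 126 days after August 12, 2001.
August has 31 days — 19 days to the end of August leaves 107.
September has 30 days (77 left).
October has 31 days (46 left).
November has 30 days (16 left).
16 days into December → December 16, 2001.

December 16, 2001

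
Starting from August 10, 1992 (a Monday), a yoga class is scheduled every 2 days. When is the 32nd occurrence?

The 32nd occurrence is 31 intervals after the first: 31 × 2 = 62 days after August 10, 1992.
August has 31 days — 21 days to the end of August leaves 41.
September has 30 days (11 left).
11 days into October → October 11, 1992.

October 11, 1992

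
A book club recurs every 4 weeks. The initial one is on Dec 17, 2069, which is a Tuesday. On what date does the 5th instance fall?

Apr 8, 2070

The 5th occurrence is 4 intervals after the first: 4 × 28 = 112 days after Dec 17, 2069.
Dec has 31 days — 14 days to the end of Dec leaves 98.
Jan has 31 days (67 left).
Feb has 28 days (39 left).
Mar has 31 days (8 left).
8 days into Apr → Apr 8, 2070.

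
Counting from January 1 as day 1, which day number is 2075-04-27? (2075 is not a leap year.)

Days in months before April: 31 + 28 + 31 = 90.
Plus 27 days into April → day 117.

117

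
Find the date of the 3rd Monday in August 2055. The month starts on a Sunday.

2055-08-16

August 2055 begins on a Sunday, so the first Monday is August 2 (1 day later).
The 3rd Monday is 2 weeks later: 2 + 14 = 16.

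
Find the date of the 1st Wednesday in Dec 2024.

Dec 4, 2024

The first Wednesday of Dec 2024 is Dec 4.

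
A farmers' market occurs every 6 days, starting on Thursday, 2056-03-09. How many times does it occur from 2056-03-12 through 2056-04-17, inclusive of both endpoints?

6

Occurrences land 6·i days after 2056-03-09 for i = 0, 1, 2, …
2056-03-12 is 3 days after the start; 3 ÷ 6 = 0 remainder 3; since the remainder is 3, round up to i = 1. First occurrence in the window: #2 on 2056-03-15 (1×6 = 6 days in).
2056-04-17 is 39 days after the start; 39 ÷ 6 = 6 remainder 3. Last occurrence in the window: #7 on 2056-04-14.
Occurrences #2 through #7: 6 in total.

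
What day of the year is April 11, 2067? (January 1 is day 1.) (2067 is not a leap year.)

101

Days in months before April: 31 + 28 + 31 = 90.
Plus 11 days into April → day 101.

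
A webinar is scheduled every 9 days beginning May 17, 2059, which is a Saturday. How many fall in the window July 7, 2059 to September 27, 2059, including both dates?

Occurrences land 9·i days after May 17, 2059 for i = 0, 1, 2, …
July 7, 2059 is 51 days after the start; 51 ÷ 9 = 5 remainder 6; since the remainder is 6, round up to i = 6. First occurrence in the window: #7 on July 10, 2059 (6×9 = 54 days in).
September 27, 2059 is 133 days after the start; 133 ÷ 9 = 14 remainder 7. Last occurrence in the window: #15 on September 20, 2059.
Occurrences #7 through #15: 9 in total.

9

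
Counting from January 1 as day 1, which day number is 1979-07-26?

207

Days in months before July: 31 + 28 + 31 + 30 + 31 + 30 = 181.
Plus 26 days into July → day 207.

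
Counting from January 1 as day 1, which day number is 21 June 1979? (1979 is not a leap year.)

Days in months before June: 31 + 28 + 31 + 30 + 31 = 151.
Plus 21 days into June → day 172.

172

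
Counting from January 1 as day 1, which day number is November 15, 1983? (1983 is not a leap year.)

319

Days in months before November: 31 + 28 + 31 + 30 + 31 + 30 + 31 + 31 + 30 + 31 = 304.
Plus 15 days into November → day 319.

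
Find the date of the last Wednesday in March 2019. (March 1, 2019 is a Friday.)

March 27, 2019

March 2019 begins on a Friday, so the first Wednesday is March 6 (5 days later).
March 2019 has 31 days. Adding weeks: 6, 13, 20, 27 — the last one ≤ 31 is the 27th.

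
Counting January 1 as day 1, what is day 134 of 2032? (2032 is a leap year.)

Jan has 31 days (134 − 31 = 103 remain).
Feb has 29 days (103 − 29 = 74 remain).
Mar has 31 days (74 − 31 = 43 remain).
Apr has 30 days (43 − 30 = 13 remain).
13 into May → May 13.

May 13, 2032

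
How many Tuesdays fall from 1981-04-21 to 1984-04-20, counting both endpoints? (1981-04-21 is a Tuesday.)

1981-04-21 is a Tuesday; the first Tuesday on or after it is 1981-04-21.
From 1981-04-21 to 1984-04-20: 254 + 365 + 365 + 111 = 1095 days (rest of 1981, 1982, 1983, to 1984-04-20 in 1984).
1095 ÷ 7 = 156 full weeks with remainder 3, so 156 more Tuesdays after the first → 157.

157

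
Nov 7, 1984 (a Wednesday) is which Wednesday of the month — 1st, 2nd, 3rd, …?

Day 7 falls in week ⌈7/7⌉ of the month.
Days 1–7 hold the 1st Wednesday, 8–14 the 2nd, 15–21 the 3rd, 22–28 the 4th, 29–31 the 5th.
7 is in the range for the 1st.

1st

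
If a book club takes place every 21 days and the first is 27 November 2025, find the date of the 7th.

The 7th occurrence is 6 intervals after the first: 6 × 21 = 126 days after 27 November 2025.
November has 30 days — 3 days to the end of November leaves 123.
December has 31 days (92 left).
January has 31 days (61 left).
February has 28 days (33 left).
March has 31 days (2 left).
2 days into April → 2 April 2026.

2 April 2026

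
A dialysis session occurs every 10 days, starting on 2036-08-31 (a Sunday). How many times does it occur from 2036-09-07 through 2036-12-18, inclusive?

10

Occurrences land 10·i days after 2036-08-31 for i = 0, 1, 2, …
2036-09-07 is 7 days after the start; 7 ÷ 10 = 0 remainder 7; since the remainder is 7, round up to i = 1. First occurrence in the window: #2 on 2036-09-10 (1×10 = 10 days in).
2036-12-18 is 109 days after the start; 109 ÷ 10 = 10 remainder 9. Last occurrence in the window: #11 on 2036-12-09.
Occurrences #2 through #11: 10 in total.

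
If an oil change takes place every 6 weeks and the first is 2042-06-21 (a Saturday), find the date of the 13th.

The 13th occurrence is 12 intervals after the first: 12 × 42 = 504 days after 2042-06-21.
June has 30 days — 9 days to the end of June leaves 495.
From end of June to end of 2042 is 184 days (311 left).
January has 31 days (280 left).
February has 28 days (252 left).
March has 31 days (221 left).
April has 30 days (191 left).
May has 31 days (160 left).
June has 30 days (130 left).
July has 31 days (99 left).
August has 31 days (68 left).
September has 30 days (38 left).
October has 31 days (7 left).
7 days into November → 2043-11-07.

2043-11-07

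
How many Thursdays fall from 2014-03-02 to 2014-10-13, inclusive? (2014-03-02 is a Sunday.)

2014-03-02 is a Sunday; the first Thursday on or after it is 2014-03-06 (4 days later).
From 2014-03-06 to 2014-10-13: 25 + 30 + 31 + 30 + 31 + 31 + 30 + 13 = 221 days (rest of March, April, May, June, July, August, September, October).
221 ÷ 7 = 31 full weeks with remainder 4, so 31 more Thursdays after the first → 32.

32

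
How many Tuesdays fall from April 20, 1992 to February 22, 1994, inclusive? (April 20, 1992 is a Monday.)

97

April 20, 1992 is a Monday; the first Tuesday on or after it is April 21, 1992 (1 day later).
From April 21, 1992 to February 22, 1994: 254 + 365 + 53 = 672 days (rest of 1992, 1993, to February 22, 1994 in 1994).
672 ÷ 7 = 96 full weeks with remainder 0, so 96 more Tuesdays after the first → 97.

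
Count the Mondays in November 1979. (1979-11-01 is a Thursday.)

4

1979-11-01 is a Thursday; the first Monday on or after it is 1979-11-05 (4 days later).
From 1979-11-05 to 1979-11-30 is 30 − 5 = 25 days.
25 ÷ 7 = 3 full weeks with remainder 4, so 3 more Mondays after the first → 4.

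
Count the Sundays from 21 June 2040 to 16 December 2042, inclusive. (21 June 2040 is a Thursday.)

21 June 2040 is a Thursday; the first Sunday on or after it is 24 June 2040 (3 days later).
From 24 June 2040 to 16 December 2042: 190 + 365 + 350 = 905 days (rest of 2040, 2041, to 16 December 2042 in 2042).
905 ÷ 7 = 129 full weeks with remainder 2, so 129 more Sundays after the first → 130.

130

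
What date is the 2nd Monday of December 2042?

December 8, 2042

December 2042 begins on a Monday, so the first Monday is December 1.
The 2nd Monday is 1 weeks later: 1 + 7 = 8.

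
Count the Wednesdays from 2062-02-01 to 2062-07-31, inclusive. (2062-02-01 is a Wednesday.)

2062-02-01 is a Wednesday; the first Wednesday on or after it is 2062-02-01.
From 2062-02-01 to 2062-07-31: 27 + 31 + 30 + 31 + 30 + 31 = 180 days (rest of February, March, April, May, June, July).
180 ÷ 7 = 25 full weeks with remainder 5, so 25 more Wednesdays after the first → 26.

26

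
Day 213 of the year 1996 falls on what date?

Jan has 31 days (213 − 31 = 182 remain).
Feb has 29 days (182 − 29 = 153 remain).
Mar has 31 days (153 − 31 = 122 remain).
Apr has 30 days (122 − 30 = 92 remain).
May has 31 days (92 − 31 = 61 remain).
Jun has 30 days (61 − 30 = 31 remain).
31 into Jul → Jul 31.

Jul 31, 1996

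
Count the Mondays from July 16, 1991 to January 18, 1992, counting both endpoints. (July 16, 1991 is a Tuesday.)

July 16, 1991 is a Tuesday; the first Monday on or after it is July 22, 1991 (6 days later).
From July 22, 1991 to January 18, 1992: 9 + 31 + 30 + 31 + 30 + 31 + 18 = 180 days (rest of July, August, September, October, November, December, January).
180 ÷ 7 = 25 full weeks with remainder 5, so 25 more Mondays after the first → 26.

26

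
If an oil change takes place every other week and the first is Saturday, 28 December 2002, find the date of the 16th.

The 16th occurrence is 15 intervals after the first: 15 × 14 = 210 days after 28 December 2002.
December has 31 days — 3 days to the end of December leaves 207.
January has 31 days (176 left).
February has 28 days (148 left).
March has 31 days (117 left).
April has 30 days (87 left).
May has 31 days (56 left).
June has 30 days (26 left).
26 days into July → 26 July 2003.

26 July 2003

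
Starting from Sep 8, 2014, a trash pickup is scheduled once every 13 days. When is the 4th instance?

The 4th occurrence is 3 intervals after the first: 3 × 13 = 39 days after Sep 8, 2014.
Sep has 30 days — 22 days to the end of Sep leaves 17.
17 days into Oct → Oct 17, 2014.

Oct 17, 2014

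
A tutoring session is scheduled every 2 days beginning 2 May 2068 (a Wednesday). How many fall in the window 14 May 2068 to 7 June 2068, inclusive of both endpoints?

13

Occurrences land 2·i days after 2 May 2068 for i = 0, 1, 2, …
14 May 2068 is 12 days after the start; 12 ÷ 2 = 6 remainder 0. First occurrence in the window: #7 on 14 May 2068 (6×2 = 12 days in).
7 June 2068 is 36 days after the start; 36 ÷ 2 = 18 remainder 0. Last occurrence in the window: #19 on 7 June 2068.
Occurrences #7 through #19: 13 in total.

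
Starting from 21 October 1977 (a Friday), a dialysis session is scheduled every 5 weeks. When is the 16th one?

30 March 1979

The 16th occurrence is 15 intervals after the first: 15 × 35 = 525 days after 21 October 1977.
October has 31 days — 10 days to the end of October leaves 515.
From end of October to end of 1977 is 61 days (454 left).
1978 has 365 days (89 left).
January has 31 days (58 left).
February has 28 days (30 left).
30 days into March → 30 March 1979.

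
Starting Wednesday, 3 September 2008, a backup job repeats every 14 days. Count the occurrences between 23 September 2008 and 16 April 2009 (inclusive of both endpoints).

15

Occurrences land 14·i days after 3 September 2008 for i = 0, 1, 2, …
23 September 2008 is 20 days after the start; 20 ÷ 14 = 1 remainder 6; since the remainder is 6, round up to i = 2. First occurrence in the window: #3 on 1 October 2008 (2×14 = 28 days in).
16 April 2009 is 225 days after the start; 225 ÷ 14 = 16 remainder 1. Last occurrence in the window: #17 on 15 April 2009.
Occurrences #3 through #17: 15 in total.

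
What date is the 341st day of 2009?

7 December 2009

January has 31 days (341 − 31 = 310 remain).
February has 28 days (310 − 28 = 282 remain).
March has 31 days (282 − 31 = 251 remain).
April has 30 days (251 − 30 = 221 remain).
May has 31 days (221 − 31 = 190 remain).
June has 30 days (190 − 30 = 160 remain).
July has 31 days (160 − 31 = 129 remain).
August has 31 days (129 − 31 = 98 remain).
September has 30 days (98 − 30 = 68 remain).
October has 31 days (68 − 31 = 37 remain).
November has 30 days (37 − 30 = 7 remain).
7 into December → December 7.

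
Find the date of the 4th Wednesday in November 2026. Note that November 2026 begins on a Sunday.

November 2026 begins on a Sunday, so the first Wednesday is November 4 (3 days later).
The 4th Wednesday is 3 weeks later: 4 + 21 = 25.

2026-11-25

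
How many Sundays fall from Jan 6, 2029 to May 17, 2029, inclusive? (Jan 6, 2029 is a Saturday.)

19

Jan 6, 2029 is a Saturday; the first Sunday on or after it is Jan 7, 2029 (1 day later).
From Jan 7, 2029 to May 17, 2029: 24 + 28 + 31 + 30 + 17 = 130 days (rest of Jan, Feb, Mar, Apr, May).
130 ÷ 7 = 18 full weeks with remainder 4, so 18 more Sundays after the first → 19.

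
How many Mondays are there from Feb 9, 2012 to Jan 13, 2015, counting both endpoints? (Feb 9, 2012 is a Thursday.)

Feb 9, 2012 is a Thursday; the first Monday on or after it is Feb 13, 2012 (4 days later).
From Feb 13, 2012 to Jan 13, 2015: 322 + 365 + 365 + 13 = 1065 days (rest of 2012, 2013, 2014, to Jan 13, 2015 in 2015).
1065 ÷ 7 = 152 full weeks with remainder 1, so 152 more Mondays after the first → 153.

153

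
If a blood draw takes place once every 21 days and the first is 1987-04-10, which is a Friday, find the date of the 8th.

1987-09-04

The 8th occurrence is 7 intervals after the first: 7 × 21 = 147 days after 1987-04-10.
April has 30 days — 20 days to the end of April leaves 127.
May has 31 days (96 left).
June has 30 days (66 left).
July has 31 days (35 left).
August has 31 days (4 left).
4 days into September → 1987-09-04.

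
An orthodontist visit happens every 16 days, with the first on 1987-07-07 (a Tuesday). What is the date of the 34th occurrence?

1988-12-16

The 34th occurrence is 33 intervals after the first: 33 × 16 = 528 days after 1987-07-07.
July has 31 days — 24 days to the end of July leaves 504.
From end of July to end of 1987 is 153 days (351 left).
January has 31 days (320 left).
February has 29 days (291 left).
March has 31 days (260 left).
April has 30 days (230 left).
May has 31 days (199 left).
June has 30 days (169 left).
July has 31 days (138 left).
August has 31 days (107 left).
September has 30 days (77 left).
October has 31 days (46 left).
November has 30 days (16 left).
16 days into December → 1988-12-16.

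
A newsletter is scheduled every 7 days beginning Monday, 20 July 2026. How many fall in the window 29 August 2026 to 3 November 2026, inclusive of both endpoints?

Occurrences land 7·i days after 20 July 2026 for i = 0, 1, 2, …
29 August 2026 is 40 days after the start; 40 ÷ 7 = 5 remainder 5; since the remainder is 5, round up to i = 6. First occurrence in the window: #7 on 31 August 2026 (6×7 = 42 days in).
3 November 2026 is 106 days after the start; 106 ÷ 7 = 15 remainder 1. Last occurrence in the window: #16 on 2 November 2026.
Occurrences #7 through #16: 10 in total.

10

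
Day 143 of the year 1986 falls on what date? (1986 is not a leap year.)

January has 31 days (143 − 31 = 112 remain).
February has 28 days (112 − 28 = 84 remain).
March has 31 days (84 − 31 = 53 remain).
April has 30 days (53 − 30 = 23 remain).
23 into May → May 23.

May 23, 1986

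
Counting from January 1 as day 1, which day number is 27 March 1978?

86

Days in months before March: 31 + 28 = 59.
Plus 27 days into March → day 86.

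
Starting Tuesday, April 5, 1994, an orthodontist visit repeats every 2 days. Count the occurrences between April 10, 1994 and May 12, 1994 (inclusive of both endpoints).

Occurrences land 2·i days after April 5, 1994 for i = 0, 1, 2, …
April 10, 1994 is 5 days after the start; 5 ÷ 2 = 2 remainder 1; since the remainder is 1, round up to i = 3. First occurrence in the window: #4 on April 11, 1994 (3×2 = 6 days in).
May 12, 1994 is 37 days after the start; 37 ÷ 2 = 18 remainder 1. Last occurrence in the window: #19 on May 11, 1994.
Occurrences #4 through #19: 16 in total.

16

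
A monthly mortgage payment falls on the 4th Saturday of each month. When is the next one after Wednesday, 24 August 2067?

August 2067 starts on a Monday; its first Saturday is the 6th, so the 4th Saturday is the 27th — 27 August 2067.
27 August 2067 is after 24 August 2067, so that is the next one.

27 August 2067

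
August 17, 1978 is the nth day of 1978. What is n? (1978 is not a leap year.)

Days in months before August: 31 + 28 + 31 + 30 + 31 + 30 + 31 = 212.
Plus 17 days into August → day 229.

229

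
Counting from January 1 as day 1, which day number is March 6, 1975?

65

Days in months before March: 31 + 28 = 59.
Plus 6 days into March → day 65.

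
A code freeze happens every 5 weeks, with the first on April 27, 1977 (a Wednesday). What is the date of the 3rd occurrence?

July 6, 1977

The 3rd occurrence is 2 intervals after the first: 2 × 35 = 70 days after April 27, 1977.
April has 30 days — 3 days to the end of April leaves 67.
May has 31 days (36 left).
June has 30 days (6 left).
6 days into July → July 6, 1977.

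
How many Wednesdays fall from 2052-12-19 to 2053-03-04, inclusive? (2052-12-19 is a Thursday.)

10

2052-12-19 is a Thursday; the first Wednesday on or after it is 2052-12-25 (6 days later).
From 2052-12-25 to 2053-03-04: 6 + 31 + 28 + 4 = 69 days (rest of December, January, February, March).
69 ÷ 7 = 9 full weeks with remainder 6, so 9 more Wednesdays after the first → 10.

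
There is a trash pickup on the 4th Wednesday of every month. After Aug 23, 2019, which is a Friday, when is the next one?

Aug 28, 2019

Aug 2019 starts on a Thursday; its first Wednesday is the 7th, so the 4th Wednesday is the 28th — Aug 28, 2019.
Aug 28, 2019 is after Aug 23, 2019, so that is the next one.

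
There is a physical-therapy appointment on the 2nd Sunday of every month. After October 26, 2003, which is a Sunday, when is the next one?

October 2003 starts on a Wednesday; its first Sunday is the 5th, so the 2nd Sunday is the 12th — October 12, 2003.
That is not after October 26, 2003, so look at November 2003.
November 2003 starts on a Saturday; its first Sunday is the 2nd, so the 2nd Sunday is the 9th — November 9, 2003.

November 9, 2003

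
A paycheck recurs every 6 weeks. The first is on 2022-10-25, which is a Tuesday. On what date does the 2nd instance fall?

2022-12-06

The 2nd occurrence is 1 interval after the first: 1 × 42 = 42 days after 2022-10-25.
October has 31 days — 6 days to the end of October leaves 36.
November has 30 days (6 left).
6 days into December → 2022-12-06.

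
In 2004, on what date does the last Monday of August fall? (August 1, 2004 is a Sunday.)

2004-08-30

August 2004 begins on a Sunday, so the first Monday is August 2 (1 day later).
August 2004 has 31 days. Adding weeks: 2, 9, 16, 23, 30 — the last one ≤ 31 is the 30th.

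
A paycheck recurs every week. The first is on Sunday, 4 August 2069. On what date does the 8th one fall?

22 September 2069

The 8th occurrence is 7 intervals after the first: 7 × 7 = 49 days after 4 August 2069.
August has 31 days — 27 days to the end of August leaves 22.
22 days into September → 22 September 2069.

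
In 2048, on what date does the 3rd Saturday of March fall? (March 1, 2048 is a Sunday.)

21 March 2048

March 2048 begins on a Sunday, so the first Saturday is March 7 (6 days later).
The 3rd Saturday is 2 weeks later: 7 + 14 = 21.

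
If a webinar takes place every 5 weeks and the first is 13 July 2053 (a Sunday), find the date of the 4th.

26 October 2053

The 4th occurrence is 3 intervals after the first: 3 × 35 = 105 days after 13 July 2053.
July has 31 days — 18 days to the end of July leaves 87.
August has 31 days (56 left).
September has 30 days (26 left).
26 days into October → 26 October 2053.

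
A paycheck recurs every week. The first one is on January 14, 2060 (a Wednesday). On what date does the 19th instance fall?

The 19th occurrence is 18 intervals after the first: 18 × 7 = 126 days after January 14, 2060.
January has 31 days — 17 days to the end of January leaves 109.
February has 29 days (80 left).
March has 31 days (49 left).
April has 30 days (19 left).
19 days into May → May 19, 2060.

May 19, 2060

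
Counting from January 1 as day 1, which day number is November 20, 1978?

Days in months before November: 31 + 28 + 31 + 30 + 31 + 30 + 31 + 31 + 30 + 31 = 304.
Plus 20 days into November → day 324.

324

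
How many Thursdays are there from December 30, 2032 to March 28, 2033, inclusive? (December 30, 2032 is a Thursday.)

13

December 30, 2032 is a Thursday; the first Thursday on or after it is December 30, 2032.
From December 30, 2032 to March 28, 2033: 1 + 31 + 28 + 28 = 88 days (rest of December, January, February, March).
88 ÷ 7 = 12 full weeks with remainder 4, so 12 more Thursdays after the first → 13.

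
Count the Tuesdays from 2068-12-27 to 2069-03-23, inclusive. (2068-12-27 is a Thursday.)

12

2068-12-27 is a Thursday; the first Tuesday on or after it is 2069-01-01 (5 days later).
From 2069-01-01 to 2069-03-23: 30 + 28 + 23 = 81 days (rest of January, February, March).
81 ÷ 7 = 11 full weeks with remainder 4, so 11 more Tuesdays after the first → 12.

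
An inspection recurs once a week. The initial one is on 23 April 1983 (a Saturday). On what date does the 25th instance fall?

The 25th occurrence is 24 intervals after the first: 24 × 7 = 168 days after 23 April 1983.
April has 30 days — 7 days to the end of April leaves 161.
May has 31 days (130 left).
June has 30 days (100 left).
July has 31 days (69 left).
August has 31 days (38 left).
September has 30 days (8 left).
8 days into October → 8 October 1983.

8 October 1983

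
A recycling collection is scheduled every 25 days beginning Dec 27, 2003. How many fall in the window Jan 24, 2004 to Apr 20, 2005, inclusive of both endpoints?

18

Occurrences land 25·i days after Dec 27, 2003 for i = 0, 1, 2, …
Jan 24, 2004 is 28 days after the start; 28 ÷ 25 = 1 remainder 3; since the remainder is 3, round up to i = 2. First occurrence in the window: #3 on Feb 15, 2004 (2×25 = 50 days in).
Apr 20, 2005 is 480 days after the start; 480 ÷ 25 = 19 remainder 5. Last occurrence in the window: #20 on Apr 15, 2005.
Occurrences #3 through #20: 18 in total.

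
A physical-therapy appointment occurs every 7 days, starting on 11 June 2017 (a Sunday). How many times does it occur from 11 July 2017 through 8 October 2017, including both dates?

13

Occurrences land 7·i days after 11 June 2017 for i = 0, 1, 2, …
11 July 2017 is 30 days after the start; 30 ÷ 7 = 4 remainder 2; since the remainder is 2, round up to i = 5. First occurrence in the window: #6 on 16 July 2017 (5×7 = 35 days in).
8 October 2017 is 119 days after the start; 119 ÷ 7 = 17 remainder 0. Last occurrence in the window: #18 on 8 October 2017.
Occurrences #6 through #18: 13 in total.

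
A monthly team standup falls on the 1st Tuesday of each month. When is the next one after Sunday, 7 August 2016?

August 2016 starts on a Monday, so its 1st Tuesday is 2 August 2016 (1 day in).
That is not after 7 August 2016, so look at September 2016.
September 2016 starts on a Thursday, so its 1st Tuesday is 6 September 2016 (5 days in).

6 September 2016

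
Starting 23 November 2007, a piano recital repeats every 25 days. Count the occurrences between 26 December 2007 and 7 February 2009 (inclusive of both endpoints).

16

Occurrences land 25·i days after 23 November 2007 for i = 0, 1, 2, …
26 December 2007 is 33 days after the start; 33 ÷ 25 = 1 remainder 8; since the remainder is 8, round up to i = 2. First occurrence in the window: #3 on 12 January 2008 (2×25 = 50 days in).
7 February 2009 is 442 days after the start; 442 ÷ 25 = 17 remainder 17. Last occurrence in the window: #18 on 21 January 2009.
Occurrences #3 through #18: 16 in total.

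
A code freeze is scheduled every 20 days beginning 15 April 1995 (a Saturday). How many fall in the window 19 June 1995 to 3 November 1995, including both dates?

Occurrences land 20·i days after 15 April 1995 for i = 0, 1, 2, …
19 June 1995 is 65 days after the start; 65 ÷ 20 = 3 remainder 5; since the remainder is 5, round up to i = 4. First occurrence in the window: #5 on 4 July 1995 (4×20 = 80 days in).
3 November 1995 is 202 days after the start; 202 ÷ 20 = 10 remainder 2. Last occurrence in the window: #11 on 1 November 1995.
Occurrences #5 through #11: 7 in total.

7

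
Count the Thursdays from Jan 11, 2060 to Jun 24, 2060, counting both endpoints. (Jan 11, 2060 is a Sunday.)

Jan 11, 2060 is a Sunday; the first Thursday on or after it is Jan 15, 2060 (4 days later).
From Jan 15, 2060 to Jun 24, 2060: 16 + 29 + 31 + 30 + 31 + 24 = 161 days (rest of Jan, Feb, Mar, Apr, May, Jun).
161 ÷ 7 = 23 full weeks with remainder 0, so 23 more Thursdays after the first → 24.

24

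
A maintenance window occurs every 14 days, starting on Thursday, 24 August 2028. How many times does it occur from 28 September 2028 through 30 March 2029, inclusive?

Occurrences land 14·i days after 24 August 2028 for i = 0, 1, 2, …
28 September 2028 is 35 days after the start; 35 ÷ 14 = 2 remainder 7; since the remainder is 7, round up to i = 3. First occurrence in the window: #4 on 5 October 2028 (3×14 = 42 days in).
30 March 2029 is 218 days after the start; 218 ÷ 14 = 15 remainder 8. Last occurrence in the window: #16 on 22 March 2029.
Occurrences #4 through #16: 13 in total.

13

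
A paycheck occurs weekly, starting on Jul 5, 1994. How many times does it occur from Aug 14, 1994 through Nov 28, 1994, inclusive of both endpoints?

Occurrences land 7·i days after Jul 5, 1994 for i = 0, 1, 2, …
Aug 14, 1994 is 40 days after the start; 40 ÷ 7 = 5 remainder 5; since the remainder is 5, round up to i = 6. First occurrence in the window: #7 on Aug 16, 1994 (6×7 = 42 days in).
Nov 28, 1994 is 146 days after the start; 146 ÷ 7 = 20 remainder 6. Last occurrence in the window: #21 on Nov 22, 1994.
Occurrences #7 through #21: 15 in total.

15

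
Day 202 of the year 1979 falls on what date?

Jan has 31 days (202 − 31 = 171 remain).
Feb has 28 days (171 − 28 = 143 remain).
Mar has 31 days (143 − 31 = 112 remain).
Apr has 30 days (112 − 30 = 82 remain).
May has 31 days (82 − 31 = 51 remain).
Jun has 30 days (51 − 30 = 21 remain).
21 into Jul → Jul 21.

Jul 21, 1979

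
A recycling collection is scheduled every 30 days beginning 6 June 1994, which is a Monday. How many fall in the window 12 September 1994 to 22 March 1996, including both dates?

Occurrences land 30·i days after 6 June 1994 for i = 0, 1, 2, …
12 September 1994 is 98 days after the start; 98 ÷ 30 = 3 remainder 8; since the remainder is 8, round up to i = 4. First occurrence in the window: #5 on 4 October 1994 (4×30 = 120 days in).
22 March 1996 is 655 days after the start; 655 ÷ 30 = 21 remainder 25. Last occurrence in the window: #22 on 26 February 1996.
Occurrences #5 through #22: 18 in total.

18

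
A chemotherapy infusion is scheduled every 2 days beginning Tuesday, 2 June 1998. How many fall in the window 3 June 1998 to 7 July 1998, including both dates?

Occurrences land 2·i days after 2 June 1998 for i = 0, 1, 2, …
3 June 1998 is 1 day after the start; 1 ÷ 2 = 0 remainder 1; since the remainder is 1, round up to i = 1. First occurrence in the window: #2 on 4 June 1998 (1×2 = 2 days in).
7 July 1998 is 35 days after the start; 35 ÷ 2 = 17 remainder 1. Last occurrence in the window: #18 on 6 July 1998.
Occurrences #2 through #18: 17 in total.

17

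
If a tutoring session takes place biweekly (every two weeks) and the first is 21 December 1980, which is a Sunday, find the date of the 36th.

25 April 1982

The 36th occurrence is 35 intervals after the first: 35 × 14 = 490 days after 21 December 1980.
December has 31 days — 10 days to the end of December leaves 480.
1981 has 365 days (115 left).
January has 31 days (84 left).
February has 28 days (56 left).
March has 31 days (25 left).
25 days into April → 25 April 1982.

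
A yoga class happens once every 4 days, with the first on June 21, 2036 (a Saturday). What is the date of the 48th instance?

December 26, 2036

The 48th occurrence is 47 intervals after the first: 47 × 4 = 188 days after June 21, 2036.
June has 30 days — 9 days to the end of June leaves 179.
July has 31 days (148 left).
August has 31 days (117 left).
September has 30 days (87 left).
October has 31 days (56 left).
November has 30 days (26 left).
26 days into December → December 26, 2036.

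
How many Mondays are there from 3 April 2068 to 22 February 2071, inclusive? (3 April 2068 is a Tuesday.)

3 April 2068 is a Tuesday; the first Monday on or after it is 9 April 2068 (6 days later).
From 9 April 2068 to 22 February 2071: 266 + 365 + 365 + 53 = 1049 days (rest of 2068, 2069, 2070, to 22 February 2071 in 2071).
1049 ÷ 7 = 149 full weeks with remainder 6, so 149 more Mondays after the first → 150.

150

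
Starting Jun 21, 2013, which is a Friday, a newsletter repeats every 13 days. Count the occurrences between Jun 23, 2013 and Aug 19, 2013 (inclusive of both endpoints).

4

Occurrences land 13·i days after Jun 21, 2013 for i = 0, 1, 2, …
Jun 23, 2013 is 2 days after the start; 2 ÷ 13 = 0 remainder 2; since the remainder is 2, round up to i = 1. First occurrence in the window: #2 on Jul 4, 2013 (1×13 = 13 days in).
Aug 19, 2013 is 59 days after the start; 59 ÷ 13 = 4 remainder 7. Last occurrence in the window: #5 on Aug 12, 2013.
Occurrences #2 through #5: 4 in total.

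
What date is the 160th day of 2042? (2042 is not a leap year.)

Jan has 31 days (160 − 31 = 129 remain).
Feb has 28 days (129 − 28 = 101 remain).
Mar has 31 days (101 − 31 = 70 remain).
Apr has 30 days (70 − 30 = 40 remain).
May has 31 days (40 − 31 = 9 remain).
9 into Jun → Jun 9.

Jun 9, 2042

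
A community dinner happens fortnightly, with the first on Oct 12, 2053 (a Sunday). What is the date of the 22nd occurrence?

Aug 2, 2054

The 22nd occurrence is 21 intervals after the first: 21 × 14 = 294 days after Oct 12, 2053.
Oct has 31 days — 19 days to the end of Oct leaves 275.
Nov has 30 days (245 left).
Dec has 31 days (214 left).
Jan has 31 days (183 left).
Feb has 28 days (155 left).
Mar has 31 days (124 left).
Apr has 30 days (94 left).
May has 31 days (63 left).
Jun has 30 days (33 left).
Jul has 31 days (2 left).
2 days into Aug → Aug 2, 2054.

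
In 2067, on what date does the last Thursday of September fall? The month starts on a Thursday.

September 2067 begins on a Thursday, so the first Thursday is September 1.
September 2067 has 30 days. Adding weeks: 1, 8, 15, 22, 29 — the last one ≤ 30 is the 29th.

September 29, 2067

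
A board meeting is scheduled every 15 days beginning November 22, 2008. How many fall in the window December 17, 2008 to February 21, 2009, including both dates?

5

Occurrences land 15·i days after November 22, 2008 for i = 0, 1, 2, …
December 17, 2008 is 25 days after the start; 25 ÷ 15 = 1 remainder 10; since the remainder is 10, round up to i = 2. First occurrence in the window: #3 on December 22, 2008 (2×15 = 30 days in).
February 21, 2009 is 91 days after the start; 91 ÷ 15 = 6 remainder 1. Last occurrence in the window: #7 on February 20, 2009.
Occurrences #3 through #7: 5 in total.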